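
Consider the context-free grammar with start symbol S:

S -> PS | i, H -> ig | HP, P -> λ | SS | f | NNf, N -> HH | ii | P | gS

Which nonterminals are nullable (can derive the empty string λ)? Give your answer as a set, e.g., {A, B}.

Directly nullable (have an ε-rule): {P}.
N is nullable via N -> P (every symbol on the right is already known nullable).
Not nullable: H, S — each has a terminal in every rule's right-hand side or depends on a non-nullable symbol.

{N, P}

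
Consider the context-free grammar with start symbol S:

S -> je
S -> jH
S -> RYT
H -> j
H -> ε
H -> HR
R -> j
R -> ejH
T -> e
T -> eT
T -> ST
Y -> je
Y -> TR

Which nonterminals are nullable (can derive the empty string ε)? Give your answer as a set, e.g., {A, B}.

{H}

Directly nullable (have an ε-rule): {H}.
Not nullable: R, S, T, Y — each has a terminal in every rule's right-hand side or depends on a non-nullable symbol.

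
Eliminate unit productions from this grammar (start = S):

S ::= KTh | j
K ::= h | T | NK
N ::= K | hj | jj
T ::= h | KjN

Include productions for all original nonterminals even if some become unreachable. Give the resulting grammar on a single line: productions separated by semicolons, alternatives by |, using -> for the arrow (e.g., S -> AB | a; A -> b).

Unit productions: K->T, N->K.
Unit pairs (A ⇒* B via units): (K,T), (N,K), (N,T).
S: inherits non-unit rules of {S} → KTh | j.
K: inherits non-unit rules of {K, T} → KjN | NK | h.
N: inherits non-unit rules of {K, N, T} → KjN | NK | h | hj | jj.
T: inherits non-unit rules of {T} → KjN | h.

S -> j | KTh; K -> h | NK | KjN; N -> h | NK | hj | jj | KjN; T -> h | KjN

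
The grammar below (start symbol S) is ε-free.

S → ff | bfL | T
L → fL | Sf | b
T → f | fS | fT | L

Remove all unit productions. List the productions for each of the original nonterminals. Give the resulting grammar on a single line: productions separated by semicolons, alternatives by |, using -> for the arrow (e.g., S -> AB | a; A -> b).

S -> b | f | Sf | fL | fS | fT | ff | bfL; L -> b | Sf | fL; T -> b | f | Sf | fL | fS | fT

Unit productions: S->T, T->L.
Unit pairs (A ⇒* B via units): (S,L), (S,T), (T,L).
S: inherits non-unit rules of {L, S, T} → Sf | b | bfL | f | fL | fS | fT | ff.
L: inherits non-unit rules of {L} → Sf | b | fL.
T: inherits non-unit rules of {L, T} → Sf | b | f | fL | fS | fT.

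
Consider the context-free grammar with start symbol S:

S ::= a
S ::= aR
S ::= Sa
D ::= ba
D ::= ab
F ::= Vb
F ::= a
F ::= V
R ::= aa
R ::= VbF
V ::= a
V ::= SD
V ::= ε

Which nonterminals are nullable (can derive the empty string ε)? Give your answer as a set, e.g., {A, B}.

{F, V}

Directly nullable (have an ε-rule): {V}.
F is nullable via F -> V (every symbol on the right is already known nullable).
Not nullable: D, R, S — each has a terminal in every rule's right-hand side or depends on a non-nullable symbol.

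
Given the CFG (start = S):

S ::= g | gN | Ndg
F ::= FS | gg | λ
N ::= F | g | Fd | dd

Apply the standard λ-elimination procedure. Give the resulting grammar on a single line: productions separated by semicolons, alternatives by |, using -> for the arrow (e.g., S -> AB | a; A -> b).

S -> g | dg | gN | Ndg; F -> S | FS | gg; N -> F | d | g | Fd | dd

Nullable set: {F, N}.
S -> Ndg: N nullable, giving Ndg | dg.
S -> gN: N nullable, giving g | gN.
Drop F -> λ.
F -> FS: F nullable, giving FS | S.
N -> F: F nullable, giving F.
N -> Fd: F nullable, giving Fd | d.
Unchanged (no nullable symbols): S -> g; F -> gg; N -> dd; N -> g.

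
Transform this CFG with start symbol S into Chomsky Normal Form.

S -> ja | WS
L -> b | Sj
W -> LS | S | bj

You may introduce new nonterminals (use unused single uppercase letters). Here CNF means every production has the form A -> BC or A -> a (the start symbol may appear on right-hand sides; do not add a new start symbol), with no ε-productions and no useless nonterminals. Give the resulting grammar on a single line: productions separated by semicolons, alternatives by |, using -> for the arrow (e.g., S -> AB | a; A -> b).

S -> AB | WS; A -> j; B -> a; C -> b; L -> b | SA; W -> AB | CA | LS | WS

No ε-productions.
After unit-elimination: S -> WS | ja; L -> b | Sj; W -> LS | WS | bj | ja.
TERM: introduce B -> a, C -> b, A -> j and substitute in every rule of length ≥2.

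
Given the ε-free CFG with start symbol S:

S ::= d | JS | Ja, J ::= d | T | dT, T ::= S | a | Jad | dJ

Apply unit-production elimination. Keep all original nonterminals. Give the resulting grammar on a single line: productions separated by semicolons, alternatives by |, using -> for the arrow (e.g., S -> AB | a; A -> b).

Unit productions: J->T, T->S.
Unit pairs (A ⇒* B via units): (J,S), (J,T), (T,S).
S: inherits non-unit rules of {S} → JS | Ja | d.
J: inherits non-unit rules of {J, S, T} → JS | Ja | Jad | a | d | dJ | dT.
T: inherits non-unit rules of {S, T} → JS | Ja | Jad | a | d | dJ.

S -> d | JS | Ja; J -> a | d | JS | Ja | dJ | dT | Jad; T -> a | d | JS | Ja | dJ | Jad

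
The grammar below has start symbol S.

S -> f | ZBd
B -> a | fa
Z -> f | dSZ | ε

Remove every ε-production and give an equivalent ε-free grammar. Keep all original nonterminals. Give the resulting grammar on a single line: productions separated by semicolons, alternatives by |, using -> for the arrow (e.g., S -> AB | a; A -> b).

S -> f | Bd | ZBd; B -> a | fa; Z -> f | dS | dSZ

Nullable set: {Z}.
S -> ZBd: Z nullable, giving Bd | ZBd.
Drop Z -> ε.
Z -> dSZ: Z nullable, giving dS | dSZ.
Unchanged (no nullable symbols): S -> f; B -> a; B -> fa; Z -> f.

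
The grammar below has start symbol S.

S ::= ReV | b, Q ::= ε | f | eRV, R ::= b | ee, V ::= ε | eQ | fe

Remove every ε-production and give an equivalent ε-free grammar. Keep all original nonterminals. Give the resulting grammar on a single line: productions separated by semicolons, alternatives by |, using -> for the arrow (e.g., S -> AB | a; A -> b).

Nullable set: {Q, V}.
S -> ReV: V nullable, giving Re | ReV.
Drop Q -> ε.
Q -> eRV: V nullable, giving eR | eRV.
Drop V -> ε.
V -> eQ: Q nullable, giving e | eQ.
Unchanged (no nullable symbols): S -> b; Q -> f; R -> b; R -> ee; V -> fe.

S -> b | Re | ReV; Q -> f | eR | eRV; R -> b | ee; V -> e | eQ | fe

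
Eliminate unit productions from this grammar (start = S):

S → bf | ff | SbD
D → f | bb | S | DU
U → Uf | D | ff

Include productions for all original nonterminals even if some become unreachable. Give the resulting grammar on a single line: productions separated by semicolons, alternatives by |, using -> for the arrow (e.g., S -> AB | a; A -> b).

S -> bf | ff | SbD; D -> f | DU | bb | bf | ff | SbD; U -> f | DU | Uf | bb | bf | ff | SbD

Unit productions: D->S, U->D.
Unit pairs (A ⇒* B via units): (D,S), (U,D), (U,S).
S: inherits non-unit rules of {S} → SbD | bf | ff.
D: inherits non-unit rules of {D, S} → DU | SbD | bb | bf | f | ff.
U: inherits non-unit rules of {D, S, U} → DU | SbD | Uf | bb | bf | f | ff.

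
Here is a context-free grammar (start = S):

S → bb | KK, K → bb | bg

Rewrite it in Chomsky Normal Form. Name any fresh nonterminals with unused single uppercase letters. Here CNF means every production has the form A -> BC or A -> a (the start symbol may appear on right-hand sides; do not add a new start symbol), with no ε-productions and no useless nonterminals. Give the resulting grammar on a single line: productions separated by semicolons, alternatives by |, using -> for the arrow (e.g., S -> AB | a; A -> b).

S -> AA | KK; A -> b; B -> g; K -> AA | AB

No ε-productions.
No unit productions to eliminate.
TERM: introduce A -> b, B -> g and substitute in every rule of length ≥2.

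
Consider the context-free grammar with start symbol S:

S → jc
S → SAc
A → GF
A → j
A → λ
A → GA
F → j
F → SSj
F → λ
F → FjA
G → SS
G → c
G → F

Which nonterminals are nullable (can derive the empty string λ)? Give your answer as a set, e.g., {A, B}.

Directly nullable (have an ε-rule): {A, F}.
G is nullable via G -> F (every symbol on the right is already known nullable).
Not nullable: S — each has a terminal in every rule's right-hand side or depends on a non-nullable symbol.

{A, F, G}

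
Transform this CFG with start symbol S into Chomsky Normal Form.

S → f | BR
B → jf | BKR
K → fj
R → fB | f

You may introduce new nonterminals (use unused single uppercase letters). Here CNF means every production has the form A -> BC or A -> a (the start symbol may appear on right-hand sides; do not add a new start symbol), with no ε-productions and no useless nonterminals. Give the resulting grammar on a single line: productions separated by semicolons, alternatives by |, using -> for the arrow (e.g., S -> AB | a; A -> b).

No ε-productions.
No unit productions to eliminate.
TERM: introduce C -> f, A -> j and substitute in every rule of length ≥2.
BIN: B -> BKR becomes B -> BD, D -> KR.

S -> f | BR; A -> j; B -> AC | BD; C -> f; D -> KR; K -> CA; R -> f | CB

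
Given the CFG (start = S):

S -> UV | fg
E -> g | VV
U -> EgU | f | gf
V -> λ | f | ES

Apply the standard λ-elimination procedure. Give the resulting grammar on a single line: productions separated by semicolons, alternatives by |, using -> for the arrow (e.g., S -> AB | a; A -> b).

S -> U | UV | fg; E -> V | g | VV; U -> f | gU | gf | EgU; V -> S | f | ES

Nullable set: {E, V}.
S -> UV: V nullable, giving U | UV.
E -> VV: V, V nullable, giving V | VV.
U -> EgU: E nullable, giving EgU | gU.
Drop V -> λ.
V -> ES: E nullable, giving ES | S.
Unchanged (no nullable symbols): S -> fg; E -> g; U -> f; U -> gf; V -> f.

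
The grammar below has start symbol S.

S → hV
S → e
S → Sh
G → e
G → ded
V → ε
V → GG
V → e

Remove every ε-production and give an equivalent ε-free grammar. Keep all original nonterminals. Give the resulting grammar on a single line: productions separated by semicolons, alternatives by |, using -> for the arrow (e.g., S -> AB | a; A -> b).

S -> e | h | Sh | hV; G -> e | ded; V -> e | GG

Nullable set: {V}.
S -> hV: V nullable, giving h | hV.
Drop V -> ε.
Unchanged (no nullable symbols): S -> Sh; S -> e; G -> ded; G -> e; V -> GG; V -> e.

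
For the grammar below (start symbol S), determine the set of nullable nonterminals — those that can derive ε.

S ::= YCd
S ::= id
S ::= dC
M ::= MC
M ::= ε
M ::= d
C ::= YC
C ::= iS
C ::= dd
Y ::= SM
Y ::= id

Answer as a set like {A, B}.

{M}

Directly nullable (have an ε-rule): {M}.
Not nullable: C, S, Y — each has a terminal in every rule's right-hand side or depends on a non-nullable symbol.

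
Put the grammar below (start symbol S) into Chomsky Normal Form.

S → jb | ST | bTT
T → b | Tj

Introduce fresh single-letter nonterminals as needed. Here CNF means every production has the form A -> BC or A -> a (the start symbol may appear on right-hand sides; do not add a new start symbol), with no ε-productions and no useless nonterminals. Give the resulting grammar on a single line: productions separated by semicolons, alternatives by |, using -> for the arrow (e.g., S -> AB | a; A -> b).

No ε-productions.
No unit productions to eliminate.
TERM: introduce A -> b, B -> j and substitute in every rule of length ≥2.
BIN: S -> ATT becomes S -> AC, C -> TT.

S -> AC | BA | ST; A -> b; B -> j; C -> TT; T -> b | TB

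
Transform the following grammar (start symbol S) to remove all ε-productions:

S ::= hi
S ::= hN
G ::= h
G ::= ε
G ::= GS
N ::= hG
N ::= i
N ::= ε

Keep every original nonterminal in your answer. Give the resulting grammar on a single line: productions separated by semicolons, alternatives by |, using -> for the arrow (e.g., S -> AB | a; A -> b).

Nullable set: {G, N}.
S -> hN: N nullable, giving h | hN.
Drop G -> ε.
G -> GS: G nullable, giving GS | S.
Drop N -> ε.
N -> hG: G nullable, giving h | hG.
Unchanged (no nullable symbols): S -> hi; G -> h; N -> i.

S -> h | hN | hi; G -> S | h | GS; N -> h | i | hG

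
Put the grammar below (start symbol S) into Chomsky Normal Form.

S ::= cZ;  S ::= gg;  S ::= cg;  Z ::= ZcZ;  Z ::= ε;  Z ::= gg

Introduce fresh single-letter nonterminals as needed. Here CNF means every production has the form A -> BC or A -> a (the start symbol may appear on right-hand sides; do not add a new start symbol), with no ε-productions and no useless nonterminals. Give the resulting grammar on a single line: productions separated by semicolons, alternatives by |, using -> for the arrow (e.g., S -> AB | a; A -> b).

S -> c | AB | AZ | BB; A -> c; B -> g; C -> AZ; Z -> c | AZ | BB | ZA | ZC

Nullable: {Z}; after ε-elimination: S -> c | cZ | cg | gg; Z -> c | Zc | cZ | gg | ZcZ.
No unit productions to eliminate.
TERM: introduce A -> c, B -> g and substitute in every rule of length ≥2.
BIN: Z -> ZAZ becomes Z -> ZC, C -> AZ.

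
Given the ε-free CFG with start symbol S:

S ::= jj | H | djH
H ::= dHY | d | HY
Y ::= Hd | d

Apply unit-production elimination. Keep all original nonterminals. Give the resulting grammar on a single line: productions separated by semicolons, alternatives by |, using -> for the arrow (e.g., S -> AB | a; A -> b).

Unit productions: S->H.
Unit pairs (A ⇒* B via units): (S,H).
S: inherits non-unit rules of {H, S} → HY | d | dHY | djH | jj.
H: inherits non-unit rules of {H} → HY | d | dHY.
Y: inherits non-unit rules of {Y} → Hd | d.

S -> d | HY | jj | dHY | djH; H -> d | HY | dHY; Y -> d | Hd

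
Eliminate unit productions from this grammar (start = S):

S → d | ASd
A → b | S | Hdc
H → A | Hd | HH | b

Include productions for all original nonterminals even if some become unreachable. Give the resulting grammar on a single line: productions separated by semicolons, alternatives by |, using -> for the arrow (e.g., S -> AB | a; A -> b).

Unit productions: A->S, H->A.
Unit pairs (A ⇒* B via units): (A,S), (H,A), (H,S).
S: inherits non-unit rules of {S} → ASd | d.
A: inherits non-unit rules of {A, S} → ASd | Hdc | b | d.
H: inherits non-unit rules of {A, H, S} → ASd | HH | Hd | Hdc | b | d.

S -> d | ASd; A -> b | d | ASd | Hdc; H -> b | d | HH | Hd | ASd | Hdc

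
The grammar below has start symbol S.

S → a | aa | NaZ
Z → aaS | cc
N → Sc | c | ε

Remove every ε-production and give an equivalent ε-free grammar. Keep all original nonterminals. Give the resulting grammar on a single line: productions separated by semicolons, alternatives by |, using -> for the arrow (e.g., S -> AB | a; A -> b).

Nullable set: {N}.
S -> NaZ: N nullable, giving NaZ | aZ.
Drop N -> ε.
Unchanged (no nullable symbols): S -> a; S -> aa; N -> Sc; N -> c; Z -> aaS; Z -> cc.

S -> a | aZ | aa | NaZ; N -> c | Sc; Z -> cc | aaS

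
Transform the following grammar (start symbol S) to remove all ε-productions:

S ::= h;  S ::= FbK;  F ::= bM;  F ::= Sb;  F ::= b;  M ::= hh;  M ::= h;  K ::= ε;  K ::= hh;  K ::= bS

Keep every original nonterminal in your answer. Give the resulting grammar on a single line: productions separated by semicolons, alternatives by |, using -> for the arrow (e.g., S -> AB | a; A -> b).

S -> h | Fb | FbK; F -> b | Sb | bM; K -> bS | hh; M -> h | hh

Nullable set: {K}.
S -> FbK: K nullable, giving Fb | FbK.
Drop K -> ε.
Unchanged (no nullable symbols): S -> h; F -> Sb; F -> b; F -> bM; K -> bS; K -> hh; M -> h; M -> hh.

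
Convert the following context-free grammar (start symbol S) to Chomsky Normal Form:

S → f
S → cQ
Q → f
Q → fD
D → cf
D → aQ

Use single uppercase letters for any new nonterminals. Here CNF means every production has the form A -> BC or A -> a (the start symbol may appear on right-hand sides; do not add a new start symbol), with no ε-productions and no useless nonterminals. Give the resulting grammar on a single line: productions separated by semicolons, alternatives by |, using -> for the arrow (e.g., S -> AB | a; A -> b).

S -> f | BQ; A -> a; B -> c; C -> f; D -> AQ | BC; Q -> f | CD

No ε-productions.
No unit productions to eliminate.
TERM: introduce A -> a, B -> c, C -> f and substitute in every rule of length ≥2.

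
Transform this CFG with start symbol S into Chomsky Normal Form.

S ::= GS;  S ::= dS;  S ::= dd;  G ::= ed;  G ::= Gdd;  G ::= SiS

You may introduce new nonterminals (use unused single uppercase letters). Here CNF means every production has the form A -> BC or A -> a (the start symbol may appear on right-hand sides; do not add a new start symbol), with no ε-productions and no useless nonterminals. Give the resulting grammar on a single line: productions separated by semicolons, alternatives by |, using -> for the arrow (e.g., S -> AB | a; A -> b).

No ε-productions.
No unit productions to eliminate.
TERM: introduce A -> d, C -> e, B -> i and substitute in every rule of length ≥2.
BIN: G -> GAA becomes G -> GD, D -> AA; G -> SBS becomes G -> SE, E -> BS.

S -> AA | AS | GS; A -> d; B -> i; C -> e; D -> AA; E -> BS; G -> CA | GD | SE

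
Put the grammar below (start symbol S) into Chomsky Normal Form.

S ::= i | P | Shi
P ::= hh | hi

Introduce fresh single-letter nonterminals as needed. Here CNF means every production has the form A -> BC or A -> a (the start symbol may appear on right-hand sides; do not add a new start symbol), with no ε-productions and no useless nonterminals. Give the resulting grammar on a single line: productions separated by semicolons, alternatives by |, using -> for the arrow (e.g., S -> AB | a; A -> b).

No ε-productions.
After unit-elimination: S -> i | hh | hi | Shi; P -> hh | hi.
TERM: introduce A -> h, B -> i and substitute in every rule of length ≥2.
BIN: S -> SAB becomes S -> SC, C -> AB.
Drop unreachable/unproductive: P.

S -> i | AA | AB | SC; A -> h; B -> i; C -> AB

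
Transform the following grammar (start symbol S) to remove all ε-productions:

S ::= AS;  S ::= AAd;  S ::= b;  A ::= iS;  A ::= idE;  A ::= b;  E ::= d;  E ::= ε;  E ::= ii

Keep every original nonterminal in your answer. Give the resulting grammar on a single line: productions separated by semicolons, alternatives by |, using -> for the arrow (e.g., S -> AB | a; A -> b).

Nullable set: {E}.
A -> idE: E nullable, giving id | idE.
Drop E -> ε.
Unchanged (no nullable symbols): S -> AAd; S -> AS; S -> b; A -> b; A -> iS; E -> d; E -> ii.

S -> b | AS | AAd; A -> b | iS | id | idE; E -> d | ii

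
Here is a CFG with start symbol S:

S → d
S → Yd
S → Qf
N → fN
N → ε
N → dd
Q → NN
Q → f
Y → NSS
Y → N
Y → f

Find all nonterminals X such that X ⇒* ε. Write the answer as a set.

Directly nullable (have an ε-rule): {N}.
Q is nullable via Q -> NN (every symbol on the right is already known nullable).
Y is nullable via Y -> N (every symbol on the right is already known nullable).
Not nullable: S — each has a terminal in every rule's right-hand side or depends on a non-nullable symbol.

{N, Q, Y}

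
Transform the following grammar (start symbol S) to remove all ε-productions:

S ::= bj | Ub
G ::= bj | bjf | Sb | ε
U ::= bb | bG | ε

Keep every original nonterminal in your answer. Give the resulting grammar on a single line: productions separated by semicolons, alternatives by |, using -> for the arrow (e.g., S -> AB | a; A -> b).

Nullable set: {G, U}.
S -> Ub: U nullable, giving Ub | b.
Drop G -> ε.
Drop U -> ε.
U -> bG: G nullable, giving b | bG.
Unchanged (no nullable symbols): S -> bj; G -> Sb; G -> bj; G -> bjf; U -> bb.

S -> b | Ub | bj; G -> Sb | bj | bjf; U -> b | bG | bb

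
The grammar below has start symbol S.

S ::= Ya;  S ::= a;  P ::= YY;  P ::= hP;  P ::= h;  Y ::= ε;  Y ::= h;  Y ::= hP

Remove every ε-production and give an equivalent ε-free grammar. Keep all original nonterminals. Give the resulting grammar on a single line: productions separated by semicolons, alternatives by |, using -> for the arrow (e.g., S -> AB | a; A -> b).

S -> a | Ya; P -> Y | h | YY | hP; Y -> h | hP

Nullable set: {P, Y}.
S -> Ya: Y nullable, giving Ya | a.
P -> YY: Y, Y nullable, giving Y | YY.
P -> hP: P nullable, giving h | hP.
Drop Y -> ε.
Y -> hP: P nullable, giving h | hP.
Unchanged (no nullable symbols): S -> a; P -> h; Y -> h.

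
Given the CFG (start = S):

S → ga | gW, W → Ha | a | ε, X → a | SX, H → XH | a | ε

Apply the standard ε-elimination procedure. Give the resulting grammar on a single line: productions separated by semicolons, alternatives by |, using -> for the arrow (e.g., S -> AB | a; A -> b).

Nullable set: {H, W}.
S -> gW: W nullable, giving g | gW.
Drop H -> ε.
H -> XH: H nullable, giving X | XH.
Drop W -> ε.
W -> Ha: H nullable, giving Ha | a.
Unchanged (no nullable symbols): S -> ga; H -> a; W -> a; X -> SX; X -> a.

S -> g | gW | ga; H -> X | a | XH; W -> a | Ha; X -> a | SX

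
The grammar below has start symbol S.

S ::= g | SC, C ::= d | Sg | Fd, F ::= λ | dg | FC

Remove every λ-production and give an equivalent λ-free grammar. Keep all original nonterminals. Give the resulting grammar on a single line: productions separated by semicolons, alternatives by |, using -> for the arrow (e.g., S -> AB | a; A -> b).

Nullable set: {F}.
C -> Fd: F nullable, giving Fd | d.
Drop F -> λ.
F -> FC: F nullable, giving C | FC.
Unchanged (no nullable symbols): S -> SC; S -> g; C -> Sg; C -> d; F -> dg.

S -> g | SC; C -> d | Fd | Sg; F -> C | FC | dg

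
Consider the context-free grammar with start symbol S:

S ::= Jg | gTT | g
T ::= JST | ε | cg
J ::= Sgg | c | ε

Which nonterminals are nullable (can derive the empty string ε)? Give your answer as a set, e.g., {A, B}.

{J, T}

Directly nullable (have an ε-rule): {J, T}.
Not nullable: S — each has a terminal in every rule's right-hand side or depends on a non-nullable symbol.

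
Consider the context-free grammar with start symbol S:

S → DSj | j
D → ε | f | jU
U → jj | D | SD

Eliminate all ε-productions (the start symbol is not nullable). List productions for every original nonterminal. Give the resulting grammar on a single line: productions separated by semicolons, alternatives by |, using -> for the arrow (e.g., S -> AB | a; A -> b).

S -> j | Sj | DSj; D -> f | j | jU; U -> D | S | SD | jj

Nullable set: {D, U}.
S -> DSj: D nullable, giving DSj | Sj.
Drop D -> ε.
D -> jU: U nullable, giving j | jU.
U -> D: D nullable, giving D.
U -> SD: D nullable, giving S | SD.
Unchanged (no nullable symbols): S -> j; D -> f; U -> jj.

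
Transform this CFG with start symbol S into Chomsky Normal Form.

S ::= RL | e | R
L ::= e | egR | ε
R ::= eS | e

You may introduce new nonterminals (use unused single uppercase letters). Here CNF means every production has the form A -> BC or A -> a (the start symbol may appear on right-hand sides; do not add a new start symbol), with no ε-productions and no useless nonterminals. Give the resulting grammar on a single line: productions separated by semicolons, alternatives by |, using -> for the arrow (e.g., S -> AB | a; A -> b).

Nullable: {L}; after ε-elimination: S -> R | e | RL; L -> e | egR; R -> e | eS.
After unit-elimination: S -> e | RL | eS; L -> e | egR; R -> e | eS.
TERM: introduce A -> e, B -> g and substitute in every rule of length ≥2.
BIN: L -> ABR becomes L -> AC, C -> BR.

S -> e | AS | RL; A -> e; B -> g; C -> BR; L -> e | AC; R -> e | AS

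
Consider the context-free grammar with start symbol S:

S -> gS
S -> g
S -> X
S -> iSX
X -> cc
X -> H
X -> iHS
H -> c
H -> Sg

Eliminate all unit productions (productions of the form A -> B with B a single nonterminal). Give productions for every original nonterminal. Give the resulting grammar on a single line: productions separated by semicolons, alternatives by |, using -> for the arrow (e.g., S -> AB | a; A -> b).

Unit productions: S->X, X->H.
Unit pairs (A ⇒* B via units): (S,H), (S,X), (X,H).
S: inherits non-unit rules of {H, S, X} → Sg | c | cc | g | gS | iHS | iSX.
H: inherits non-unit rules of {H} → Sg | c.
X: inherits non-unit rules of {H, X} → Sg | c | cc | iHS.

S -> c | g | Sg | cc | gS | iHS | iSX; H -> c | Sg; X -> c | Sg | cc | iHS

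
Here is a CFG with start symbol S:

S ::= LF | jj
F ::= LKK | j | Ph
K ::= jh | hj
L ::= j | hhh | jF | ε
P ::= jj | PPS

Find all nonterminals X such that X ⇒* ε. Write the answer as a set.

Directly nullable (have an ε-rule): {L}.
Not nullable: F, K, P, S — each has a terminal in every rule's right-hand side or depends on a non-nullable symbol.

{L}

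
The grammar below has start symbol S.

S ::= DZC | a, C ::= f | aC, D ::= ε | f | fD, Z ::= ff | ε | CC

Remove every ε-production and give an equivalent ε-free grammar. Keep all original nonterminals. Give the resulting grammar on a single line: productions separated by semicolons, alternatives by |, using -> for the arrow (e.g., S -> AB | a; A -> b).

Nullable set: {D, Z}.
S -> DZC: D, Z nullable, giving C | DC | DZC | ZC.
Drop D -> ε.
D -> fD: D nullable, giving f | fD.
Drop Z -> ε.
Unchanged (no nullable symbols): S -> a; C -> aC; C -> f; D -> f; Z -> CC; Z -> ff.

S -> C | a | DC | ZC | DZC; C -> f | aC; D -> f | fD; Z -> CC | ff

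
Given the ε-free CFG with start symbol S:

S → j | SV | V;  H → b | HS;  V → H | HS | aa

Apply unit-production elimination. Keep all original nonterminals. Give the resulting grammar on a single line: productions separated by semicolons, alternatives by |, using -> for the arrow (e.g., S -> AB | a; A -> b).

Unit productions: S->V, V->H.
Unit pairs (A ⇒* B via units): (S,H), (S,V), (V,H).
S: inherits non-unit rules of {H, S, V} → HS | SV | aa | b | j.
H: inherits non-unit rules of {H} → HS | b.
V: inherits non-unit rules of {H, V} → HS | aa | b.

S -> b | j | HS | SV | aa; H -> b | HS; V -> b | HS | aa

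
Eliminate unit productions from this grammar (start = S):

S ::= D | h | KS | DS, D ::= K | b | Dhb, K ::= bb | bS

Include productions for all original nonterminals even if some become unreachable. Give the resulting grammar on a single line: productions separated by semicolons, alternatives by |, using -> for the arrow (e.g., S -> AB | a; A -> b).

Unit productions: D->K, S->D.
Unit pairs (A ⇒* B via units): (D,K), (S,D), (S,K).
S: inherits non-unit rules of {D, K, S} → DS | Dhb | KS | b | bS | bb | h.
D: inherits non-unit rules of {D, K} → Dhb | b | bS | bb.
K: inherits non-unit rules of {K} → bS | bb.

S -> b | h | DS | KS | bS | bb | Dhb; D -> b | bS | bb | Dhb; K -> bS | bb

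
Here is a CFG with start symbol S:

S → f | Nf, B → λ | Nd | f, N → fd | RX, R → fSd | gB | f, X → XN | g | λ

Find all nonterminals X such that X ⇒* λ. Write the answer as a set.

Directly nullable (have an ε-rule): {B, X}.
Not nullable: N, R, S — each has a terminal in every rule's right-hand side or depends on a non-nullable symbol.

{B, X}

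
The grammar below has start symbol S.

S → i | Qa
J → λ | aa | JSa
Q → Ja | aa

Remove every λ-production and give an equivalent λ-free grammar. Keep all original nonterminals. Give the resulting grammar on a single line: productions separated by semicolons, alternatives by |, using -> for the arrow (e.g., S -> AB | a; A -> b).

Nullable set: {J}.
Drop J -> λ.
J -> JSa: J nullable, giving JSa | Sa.
Q -> Ja: J nullable, giving Ja | a.
Unchanged (no nullable symbols): S -> Qa; S -> i; J -> aa; Q -> aa.

S -> i | Qa; J -> Sa | aa | JSa; Q -> a | Ja | aa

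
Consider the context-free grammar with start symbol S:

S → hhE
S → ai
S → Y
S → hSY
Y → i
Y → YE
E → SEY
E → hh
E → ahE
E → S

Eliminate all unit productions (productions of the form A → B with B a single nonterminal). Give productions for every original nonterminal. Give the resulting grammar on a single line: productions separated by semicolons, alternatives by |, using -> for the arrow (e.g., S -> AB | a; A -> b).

Unit productions: E->S, S->Y.
Unit pairs (A ⇒* B via units): (E,S), (E,Y), (S,Y).
S: inherits non-unit rules of {S, Y} → YE | ai | hSY | hhE | i.
E: inherits non-unit rules of {E, S, Y} → SEY | YE | ahE | ai | hSY | hh | hhE | i.
Y: inherits non-unit rules of {Y} → YE | i.

S -> i | YE | ai | hSY | hhE; E -> i | YE | ai | hh | SEY | ahE | hSY | hhE; Y -> i | YE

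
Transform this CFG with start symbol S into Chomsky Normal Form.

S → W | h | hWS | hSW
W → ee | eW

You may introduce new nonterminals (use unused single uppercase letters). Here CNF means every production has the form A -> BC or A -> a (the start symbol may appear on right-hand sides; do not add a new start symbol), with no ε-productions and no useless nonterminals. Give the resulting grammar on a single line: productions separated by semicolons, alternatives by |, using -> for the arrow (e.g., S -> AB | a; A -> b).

No ε-productions.
After unit-elimination: S -> h | eW | ee | hSW | hWS; W -> eW | ee.
TERM: introduce A -> e, B -> h and substitute in every rule of length ≥2.
BIN: S -> BSW becomes S -> BC, C -> SW; S -> BWS becomes S -> BD, D -> WS.

S -> h | AA | AW | BC | BD; A -> e; B -> h; C -> SW; D -> WS; W -> AA | AW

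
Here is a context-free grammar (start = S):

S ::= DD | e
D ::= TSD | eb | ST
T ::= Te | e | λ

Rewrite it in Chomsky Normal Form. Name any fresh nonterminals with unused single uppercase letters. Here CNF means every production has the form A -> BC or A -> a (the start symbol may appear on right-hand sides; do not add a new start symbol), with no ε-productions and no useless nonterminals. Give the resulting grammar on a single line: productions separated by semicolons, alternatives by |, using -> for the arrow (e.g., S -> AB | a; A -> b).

S -> e | DD; A -> e; B -> b; C -> SD; D -> e | AB | DD | SD | ST | TC; T -> e | TA

Nullable: {T}; after ε-elimination: S -> e | DD; D -> S | SD | ST | eb | TSD; T -> e | Te.
After unit-elimination: S -> e | DD; D -> e | DD | SD | ST | eb | TSD; T -> e | Te.
TERM: introduce B -> b, A -> e and substitute in every rule of length ≥2.
BIN: D -> TSD becomes D -> TC, C -> SD.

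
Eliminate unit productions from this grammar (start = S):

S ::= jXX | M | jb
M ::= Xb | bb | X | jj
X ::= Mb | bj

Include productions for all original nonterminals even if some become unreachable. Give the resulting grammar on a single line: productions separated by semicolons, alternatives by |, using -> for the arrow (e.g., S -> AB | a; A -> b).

S -> Mb | Xb | bb | bj | jb | jj | jXX; M -> Mb | Xb | bb | bj | jj; X -> Mb | bj

Unit productions: M->X, S->M.
Unit pairs (A ⇒* B via units): (M,X), (S,M), (S,X).
S: inherits non-unit rules of {M, S, X} → Mb | Xb | bb | bj | jXX | jb | jj.
M: inherits non-unit rules of {M, X} → Mb | Xb | bb | bj | jj.
X: inherits non-unit rules of {X} → Mb | bj.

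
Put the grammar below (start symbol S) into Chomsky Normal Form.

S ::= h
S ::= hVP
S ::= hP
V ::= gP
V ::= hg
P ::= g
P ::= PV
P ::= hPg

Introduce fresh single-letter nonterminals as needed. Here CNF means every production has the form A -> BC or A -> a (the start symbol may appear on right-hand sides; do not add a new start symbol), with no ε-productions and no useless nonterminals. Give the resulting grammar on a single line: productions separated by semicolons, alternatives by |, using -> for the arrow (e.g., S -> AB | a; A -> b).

S -> h | AD | AP; A -> h; B -> g; C -> PB; D -> VP; P -> g | AC | PV; V -> AB | BP

No ε-productions.
No unit productions to eliminate.
TERM: introduce B -> g, A -> h and substitute in every rule of length ≥2.
BIN: P -> APB becomes P -> AC, C -> PB; S -> AVP becomes S -> AD, D -> VP.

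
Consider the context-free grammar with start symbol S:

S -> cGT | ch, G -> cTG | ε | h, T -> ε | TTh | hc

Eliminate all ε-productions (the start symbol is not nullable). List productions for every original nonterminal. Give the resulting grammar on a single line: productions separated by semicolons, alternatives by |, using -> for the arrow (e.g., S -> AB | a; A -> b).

S -> c | cG | cT | ch | cGT; G -> c | h | cG | cT | cTG; T -> h | Th | hc | TTh

Nullable set: {G, T}.
S -> cGT: G, T nullable, giving c | cG | cGT | cT.
Drop G -> ε.
G -> cTG: T, G nullable, giving c | cG | cT | cTG.
Drop T -> ε.
T -> TTh: T, T nullable, giving TTh | Th | h.
Unchanged (no nullable symbols): S -> ch; G -> h; T -> hc.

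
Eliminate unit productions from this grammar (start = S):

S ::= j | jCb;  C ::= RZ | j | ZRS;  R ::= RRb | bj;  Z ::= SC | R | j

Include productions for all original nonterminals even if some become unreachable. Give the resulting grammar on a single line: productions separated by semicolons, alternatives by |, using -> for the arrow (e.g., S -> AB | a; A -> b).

Unit productions: Z->R.
Unit pairs (A ⇒* B via units): (Z,R).
S: inherits non-unit rules of {S} → j | jCb.
C: inherits non-unit rules of {C} → RZ | ZRS | j.
R: inherits non-unit rules of {R} → RRb | bj.
Z: inherits non-unit rules of {R, Z} → RRb | SC | bj | j.

S -> j | jCb; C -> j | RZ | ZRS; R -> bj | RRb; Z -> j | SC | bj | RRb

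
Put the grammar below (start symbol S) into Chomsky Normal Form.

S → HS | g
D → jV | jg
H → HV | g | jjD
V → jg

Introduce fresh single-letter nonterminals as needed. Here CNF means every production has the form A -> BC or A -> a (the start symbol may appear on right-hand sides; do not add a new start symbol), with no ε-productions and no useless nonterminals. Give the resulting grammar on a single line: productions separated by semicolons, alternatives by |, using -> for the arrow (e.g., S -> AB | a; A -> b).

No ε-productions.
No unit productions to eliminate.
TERM: introduce B -> g, A -> j and substitute in every rule of length ≥2.
BIN: H -> AAD becomes H -> AC, C -> AD.

S -> g | HS; A -> j; B -> g; C -> AD; D -> AB | AV; H -> g | AC | HV; V -> AB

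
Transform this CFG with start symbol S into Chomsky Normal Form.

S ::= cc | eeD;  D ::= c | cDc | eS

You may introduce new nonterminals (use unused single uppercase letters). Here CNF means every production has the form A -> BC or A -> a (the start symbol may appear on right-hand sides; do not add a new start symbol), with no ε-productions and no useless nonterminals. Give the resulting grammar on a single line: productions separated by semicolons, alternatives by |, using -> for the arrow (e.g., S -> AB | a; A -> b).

S -> AA | BE; A -> c; B -> e; C -> DA; D -> c | AC | BS; E -> BD

No ε-productions.
No unit productions to eliminate.
TERM: introduce A -> c, B -> e and substitute in every rule of length ≥2.
BIN: D -> ADA becomes D -> AC, C -> DA; S -> BBD becomes S -> BE, E -> BD.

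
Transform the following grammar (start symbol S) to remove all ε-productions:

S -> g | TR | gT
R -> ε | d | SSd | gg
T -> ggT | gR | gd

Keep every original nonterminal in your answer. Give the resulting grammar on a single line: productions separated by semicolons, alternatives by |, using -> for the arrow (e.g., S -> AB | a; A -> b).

S -> T | g | TR | gT; R -> d | gg | SSd; T -> g | gR | gd | ggT

Nullable set: {R}.
S -> TR: R nullable, giving T | TR.
Drop R -> ε.
T -> gR: R nullable, giving g | gR.
Unchanged (no nullable symbols): S -> g; S -> gT; R -> SSd; R -> d; R -> gg; T -> gd; T -> ggT.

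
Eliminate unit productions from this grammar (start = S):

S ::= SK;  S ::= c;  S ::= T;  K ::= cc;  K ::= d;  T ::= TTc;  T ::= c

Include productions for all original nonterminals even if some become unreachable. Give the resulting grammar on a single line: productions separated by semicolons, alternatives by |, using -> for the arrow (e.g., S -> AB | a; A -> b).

Unit productions: S->T.
Unit pairs (A ⇒* B via units): (S,T).
S: inherits non-unit rules of {S, T} → SK | TTc | c.
K: inherits non-unit rules of {K} → cc | d.
T: inherits non-unit rules of {T} → TTc | c.

S -> c | SK | TTc; K -> d | cc; T -> c | TTc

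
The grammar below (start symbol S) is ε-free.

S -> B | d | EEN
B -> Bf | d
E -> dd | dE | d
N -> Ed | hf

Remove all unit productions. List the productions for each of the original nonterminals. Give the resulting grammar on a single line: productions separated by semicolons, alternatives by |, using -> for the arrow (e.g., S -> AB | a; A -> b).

Unit productions: S->B.
Unit pairs (A ⇒* B via units): (S,B).
S: inherits non-unit rules of {B, S} → Bf | EEN | d.
B: inherits non-unit rules of {B} → Bf | d.
E: inherits non-unit rules of {E} → d | dE | dd.
N: inherits non-unit rules of {N} → Ed | hf.

S -> d | Bf | EEN; B -> d | Bf; E -> d | dE | dd; N -> Ed | hf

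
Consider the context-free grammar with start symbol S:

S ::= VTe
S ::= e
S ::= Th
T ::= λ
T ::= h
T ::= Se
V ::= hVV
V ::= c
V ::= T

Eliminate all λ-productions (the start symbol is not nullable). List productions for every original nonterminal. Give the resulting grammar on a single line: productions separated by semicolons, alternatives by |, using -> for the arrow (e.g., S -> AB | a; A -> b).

S -> e | h | Te | Th | Ve | VTe; T -> h | Se; V -> T | c | h | hV | hVV

Nullable set: {T, V}.
S -> Th: T nullable, giving Th | h.
S -> VTe: V, T nullable, giving Te | VTe | Ve | e.
Drop T -> λ.
V -> T: T nullable, giving T.
V -> hVV: V, V nullable, giving h | hV | hVV.
Unchanged (no nullable symbols): S -> e; T -> Se; T -> h; V -> c.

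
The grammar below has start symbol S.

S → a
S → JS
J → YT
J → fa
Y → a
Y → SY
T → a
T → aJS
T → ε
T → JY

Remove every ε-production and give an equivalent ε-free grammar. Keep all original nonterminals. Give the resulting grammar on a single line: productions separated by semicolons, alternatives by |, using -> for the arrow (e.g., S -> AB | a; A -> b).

S -> a | JS; J -> Y | YT | fa; T -> a | JY | aJS; Y -> a | SY

Nullable set: {T}.
J -> YT: T nullable, giving Y | YT.
Drop T -> ε.
Unchanged (no nullable symbols): S -> JS; S -> a; J -> fa; T -> JY; T -> a; T -> aJS; Y -> SY; Y -> a.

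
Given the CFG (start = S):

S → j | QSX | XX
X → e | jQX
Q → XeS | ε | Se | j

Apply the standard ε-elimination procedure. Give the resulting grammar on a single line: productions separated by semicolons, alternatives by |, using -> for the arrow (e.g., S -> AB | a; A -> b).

Nullable set: {Q}.
S -> QSX: Q nullable, giving QSX | SX.
Drop Q -> ε.
X -> jQX: Q nullable, giving jQX | jX.
Unchanged (no nullable symbols): S -> XX; S -> j; Q -> Se; Q -> XeS; Q -> j; X -> e.

S -> j | SX | XX | QSX; Q -> j | Se | XeS; X -> e | jX | jQX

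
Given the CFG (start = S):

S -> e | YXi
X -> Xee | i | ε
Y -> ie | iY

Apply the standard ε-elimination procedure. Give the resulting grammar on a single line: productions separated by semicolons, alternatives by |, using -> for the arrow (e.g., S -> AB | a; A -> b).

Nullable set: {X}.
S -> YXi: X nullable, giving YXi | Yi.
Drop X -> ε.
X -> Xee: X nullable, giving Xee | ee.
Unchanged (no nullable symbols): S -> e; X -> i; Y -> iY; Y -> ie.

S -> e | Yi | YXi; X -> i | ee | Xee; Y -> iY | ie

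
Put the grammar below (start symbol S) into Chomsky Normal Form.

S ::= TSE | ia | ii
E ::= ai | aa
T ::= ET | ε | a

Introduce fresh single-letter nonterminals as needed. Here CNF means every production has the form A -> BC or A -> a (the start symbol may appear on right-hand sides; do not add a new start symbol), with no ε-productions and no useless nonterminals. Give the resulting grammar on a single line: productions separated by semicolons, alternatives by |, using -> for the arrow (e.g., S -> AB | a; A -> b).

S -> BA | BB | SE | TC; A -> a; B -> i; C -> SE; E -> AA | AB; T -> a | AA | AB | ET

Nullable: {T}; after ε-elimination: S -> SE | ia | ii | TSE; E -> aa | ai; T -> E | a | ET.
After unit-elimination: S -> SE | ia | ii | TSE; E -> aa | ai; T -> a | ET | aa | ai.
TERM: introduce A -> a, B -> i and substitute in every rule of length ≥2.
BIN: S -> TSE becomes S -> TC, C -> SE.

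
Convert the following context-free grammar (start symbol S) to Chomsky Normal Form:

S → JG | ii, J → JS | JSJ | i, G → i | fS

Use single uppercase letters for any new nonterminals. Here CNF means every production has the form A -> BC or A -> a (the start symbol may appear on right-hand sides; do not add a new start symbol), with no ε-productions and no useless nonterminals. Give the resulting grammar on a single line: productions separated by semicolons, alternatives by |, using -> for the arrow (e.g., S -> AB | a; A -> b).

S -> BB | JG; A -> f; B -> i; C -> SJ; G -> i | AS; J -> i | JC | JS

No ε-productions.
No unit productions to eliminate.
TERM: introduce A -> f, B -> i and substitute in every rule of length ≥2.
BIN: J -> JSJ becomes J -> JC, C -> SJ.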